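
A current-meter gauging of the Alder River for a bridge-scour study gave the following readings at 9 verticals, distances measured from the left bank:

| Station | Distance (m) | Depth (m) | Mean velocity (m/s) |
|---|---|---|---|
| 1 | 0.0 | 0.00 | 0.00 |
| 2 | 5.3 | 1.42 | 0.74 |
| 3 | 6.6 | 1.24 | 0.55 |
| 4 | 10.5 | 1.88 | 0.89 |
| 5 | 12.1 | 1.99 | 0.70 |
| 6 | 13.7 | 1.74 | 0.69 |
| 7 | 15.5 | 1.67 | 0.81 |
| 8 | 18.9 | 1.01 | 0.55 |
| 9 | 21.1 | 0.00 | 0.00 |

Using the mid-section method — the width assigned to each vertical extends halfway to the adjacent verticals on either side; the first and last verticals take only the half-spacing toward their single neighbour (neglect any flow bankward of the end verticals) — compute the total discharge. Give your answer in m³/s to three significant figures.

w_2 = (6.6 − 0.0)/2 = 3.3 m; q_2 = 0.74 × 1.42 × 3.3 = 3.468 m³/s
w_3 = (10.5 − 5.3)/2 = 2.6 m; q_3 = 0.55 × 1.24 × 2.6 = 1.773 m³/s
w_4 = (12.1 − 6.6)/2 = 2.75 m; q_4 = 0.89 × 1.88 × 2.75 = 4.601 m³/s
w_5 = (13.7 − 10.5)/2 = 1.6 m; q_5 = 0.70 × 1.99 × 1.6 = 2.229 m³/s
w_6 = (15.5 − 12.1)/2 = 1.7 m; q_6 = 0.69 × 1.74 × 1.7 = 2.041 m³/s
w_7 = (18.9 − 13.7)/2 = 2.6 m; q_7 = 0.81 × 1.67 × 2.6 = 3.517 m³/s
w_8 = (21.1 − 15.5)/2 = 2.8 m; q_8 = 0.55 × 1.01 × 2.8 = 1.555 m³/s
Stations 1, 9 contribute zero (depth or velocity is 0).
Q = Σ qᵢ = 19.18 m³/s

19.2 m³/s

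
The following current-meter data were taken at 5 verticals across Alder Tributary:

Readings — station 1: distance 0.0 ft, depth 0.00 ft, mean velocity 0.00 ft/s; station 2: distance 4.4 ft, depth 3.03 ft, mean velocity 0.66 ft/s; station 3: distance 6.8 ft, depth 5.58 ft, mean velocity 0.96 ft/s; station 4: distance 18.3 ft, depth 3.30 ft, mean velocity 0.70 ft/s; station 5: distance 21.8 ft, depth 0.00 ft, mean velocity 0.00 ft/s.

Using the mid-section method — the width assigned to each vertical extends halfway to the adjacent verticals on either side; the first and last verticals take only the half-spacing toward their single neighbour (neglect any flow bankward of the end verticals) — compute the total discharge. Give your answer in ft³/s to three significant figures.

61.4 ft³/s

w_2 = (6.8 − 0.0)/2 = 3.4 ft; q_2 = 0.66 × 3.03 × 3.4 = 6.799 ft³/s
w_3 = (18.3 − 4.4)/2 = 6.95 ft; q_3 = 0.96 × 5.58 × 6.95 = 37.23 ft³/s
w_4 = (21.8 − 6.8)/2 = 7.5 ft; q_4 = 0.70 × 3.30 × 7.5 = 17.33 ft³/s
Stations 1, 5 contribute zero (depth or velocity is 0).
Q = Σ qᵢ = 61.35 ft³/s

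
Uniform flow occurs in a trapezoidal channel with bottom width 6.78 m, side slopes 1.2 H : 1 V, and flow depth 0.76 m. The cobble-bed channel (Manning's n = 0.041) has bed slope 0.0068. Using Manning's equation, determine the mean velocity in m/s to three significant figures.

A = (b + z·y)·y = (6.78 + 1.2×0.76)×0.76 = 5.846 m²
P = b + 2y√(1+z²) = 6.78 + 2×0.76×√(1+1.2²) = 9.154 m
R = A/P = 5.846/9.154 = 0.6386 m
Q = (1/n)·A·R^(2/3)·S^(1/2) = (1/0.041) × 5.846 × 0.6386^(2/3) × 0.0068^(1/2) = 8.719 m³/s
V = Q/A = 8.719/5.846 = 1.491 m/s

1.49 m/s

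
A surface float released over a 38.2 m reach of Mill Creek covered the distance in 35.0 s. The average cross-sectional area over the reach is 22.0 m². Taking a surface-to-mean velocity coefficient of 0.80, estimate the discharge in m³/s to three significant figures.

v_surface = L / t̄ = 38.2 / 35 = 1.091 m/s
v_mean = 0.80 × 1.091 = 0.8731 m/s
Q = A × v_mean = 22.0 × 0.8731 = 19.21 m³/s

19.2 m³/s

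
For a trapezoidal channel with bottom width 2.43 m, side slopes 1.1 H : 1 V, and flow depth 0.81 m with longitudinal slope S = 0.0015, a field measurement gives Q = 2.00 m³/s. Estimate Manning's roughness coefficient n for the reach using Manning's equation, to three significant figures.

A = (b + z·y)·y = (2.43 + 1.1×0.81)×0.81 = 2.690 m²
P = b + 2y√(1+z²) = 2.43 + 2×0.81×√(1+1.1²) = 4.838 m
R = A/P = 2.690/4.838 = 0.5560 m
n = (1/Q)·A·R^(2/3)·S^(1/2) = (1/2.00) × 2.690 × 0.6761 × 0.03873 = 0.03522

0.0352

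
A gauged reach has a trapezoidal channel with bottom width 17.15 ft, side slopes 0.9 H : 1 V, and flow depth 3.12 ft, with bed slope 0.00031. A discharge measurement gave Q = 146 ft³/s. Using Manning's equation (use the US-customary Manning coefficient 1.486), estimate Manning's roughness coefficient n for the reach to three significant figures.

0.0202

A = (b + z·y)·y = (17.15 + 0.9×3.12)×3.12 = 62.27 ft²
P = b + 2y√(1+z²) = 17.15 + 2×3.12×√(1+0.9²) = 25.55 ft
R = A/P = 62.27/25.55 = 2.438 ft
n = (1.486/Q)·A·R^(2/3)·S^(1/2) = (1.486/146) × 62.27 × 1.811 × 0.01761 = 0.02021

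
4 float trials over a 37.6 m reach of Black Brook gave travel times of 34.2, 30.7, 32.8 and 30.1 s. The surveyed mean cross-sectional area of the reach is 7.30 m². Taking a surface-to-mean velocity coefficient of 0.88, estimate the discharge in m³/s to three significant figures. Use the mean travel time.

t̄ = (34.2 + 30.7 + 32.8 + 30.1) / 4 = 31.95 s
v_surface = L / t̄ = 37.6 / 31.95 = 1.177 m/s
v_mean = 0.88 × 1.177 = 1.036 m/s
Q = A × v_mean = 7.30 × 1.036 = 7.560 m³/s

7.56 m³/s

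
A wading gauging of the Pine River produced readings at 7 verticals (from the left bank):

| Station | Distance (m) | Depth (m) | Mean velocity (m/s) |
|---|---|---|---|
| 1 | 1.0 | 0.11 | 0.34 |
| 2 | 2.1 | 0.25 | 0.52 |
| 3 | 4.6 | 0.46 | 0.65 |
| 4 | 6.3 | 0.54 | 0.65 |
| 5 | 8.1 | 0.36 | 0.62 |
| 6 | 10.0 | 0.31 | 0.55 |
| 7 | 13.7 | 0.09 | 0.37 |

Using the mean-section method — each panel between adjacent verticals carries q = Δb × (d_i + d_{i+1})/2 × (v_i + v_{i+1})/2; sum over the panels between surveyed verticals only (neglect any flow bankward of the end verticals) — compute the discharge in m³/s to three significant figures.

Panel 1-2: Δb = 1.1 m, d̄ = (0.11+0.25)/2 = 0.18, v̄ = (0.34+0.52)/2 = 0.43 → q = 1.1×0.18×0.43 = 0.08514 m³/s
Panel 2-3: Δb = 2.5 m, d̄ = (0.25+0.46)/2 = 0.355, v̄ = (0.52+0.65)/2 = 0.585 → q = 2.5×0.355×0.585 = 0.5192 m³/s
Panel 3-4: Δb = 1.7 m, d̄ = (0.46+0.54)/2 = 0.5, v̄ = (0.65+0.65)/2 = 0.65 → q = 1.7×0.5×0.65 = 0.5525 m³/s
Panel 4-5: Δb = 1.8 m, d̄ = (0.54+0.36)/2 = 0.45, v̄ = (0.65+0.62)/2 = 0.635 → q = 1.8×0.45×0.635 = 0.5144 m³/s
Panel 5-6: Δb = 1.9 m, d̄ = (0.36+0.31)/2 = 0.335, v̄ = (0.62+0.55)/2 = 0.585 → q = 1.9×0.335×0.585 = 0.3724 m³/s
Panel 6-7: Δb = 3.7 m, d̄ = (0.31+0.09)/2 = 0.2, v̄ = (0.55+0.37)/2 = 0.46 → q = 3.7×0.2×0.46 = 0.3404 m³/s
Q = Σ q = 2.384 m³/s

2.38 m³/s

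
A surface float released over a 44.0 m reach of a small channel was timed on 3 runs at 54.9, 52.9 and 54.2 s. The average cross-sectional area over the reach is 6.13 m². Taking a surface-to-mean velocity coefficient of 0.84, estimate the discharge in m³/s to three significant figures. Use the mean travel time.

t̄ = (54.9 + 52.9 + 54.2) / 3 = 54 s
v_surface = L / t̄ = 44.0 / 54 = 0.8148 m/s
v_mean = 0.84 × 0.8148 = 0.6844 m/s
Q = A × v_mean = 6.13 × 0.6844 = 4.196 m³/s

4.20 m³/s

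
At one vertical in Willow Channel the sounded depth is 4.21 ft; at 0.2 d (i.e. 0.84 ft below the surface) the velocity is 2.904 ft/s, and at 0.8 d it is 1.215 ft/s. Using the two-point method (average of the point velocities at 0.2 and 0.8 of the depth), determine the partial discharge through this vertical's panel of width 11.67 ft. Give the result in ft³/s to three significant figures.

101 ft³/s

v̄ = (2.904 + 1.215) / 2 = 2.060 ft/s
q = v̄ × d × w = 2.060 × 4.21 × 11.67 = 101.2 ft³/s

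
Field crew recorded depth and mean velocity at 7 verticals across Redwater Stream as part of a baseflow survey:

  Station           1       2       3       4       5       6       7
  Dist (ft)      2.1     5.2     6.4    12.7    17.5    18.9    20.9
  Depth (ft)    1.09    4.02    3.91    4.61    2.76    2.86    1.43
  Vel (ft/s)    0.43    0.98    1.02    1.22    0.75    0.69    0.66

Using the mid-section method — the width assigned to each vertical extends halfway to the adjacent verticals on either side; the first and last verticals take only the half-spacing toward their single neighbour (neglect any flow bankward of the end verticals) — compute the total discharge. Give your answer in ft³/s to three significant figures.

66.1 ft³/s

w_1 = (5.2 − 2.1)/2 = 1.55 ft; q_1 = 0.43 × 1.09 × 1.55 = 0.7265 ft³/s
w_2 = (6.4 − 2.1)/2 = 2.15 ft; q_2 = 0.98 × 4.02 × 2.15 = 8.470 ft³/s
w_3 = (12.7 − 5.2)/2 = 3.75 ft; q_3 = 1.02 × 3.91 × 3.75 = 14.96 ft³/s
w_4 = (17.5 − 6.4)/2 = 5.55 ft; q_4 = 1.22 × 4.61 × 5.55 = 31.21 ft³/s
w_5 = (18.9 − 12.7)/2 = 3.1 ft; q_5 = 0.75 × 2.76 × 3.1 = 6.417 ft³/s
w_6 = (20.9 − 17.5)/2 = 1.7 ft; q_6 = 0.69 × 2.86 × 1.7 = 3.355 ft³/s
w_7 = (20.9 − 18.9)/2 = 1 ft; q_7 = 0.66 × 1.43 × 1 = 0.9438 ft³/s
Q = Σ qᵢ = 66.08 ft³/s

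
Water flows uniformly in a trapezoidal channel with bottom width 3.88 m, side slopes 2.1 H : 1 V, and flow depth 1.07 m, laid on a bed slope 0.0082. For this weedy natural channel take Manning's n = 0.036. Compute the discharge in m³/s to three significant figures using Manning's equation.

13.5 m³/s

A = (b + z·y)·y = (3.88 + 2.1×1.07)×1.07 = 6.556 m²
P = b + 2y√(1+z²) = 3.88 + 2×1.07×√(1+2.1²) = 8.858 m
R = A/P = 6.556/8.858 = 0.7402 m
Q = (1/n)·A·R^(2/3)·S^(1/2) = (1/0.036) × 6.556 × 0.7402^(2/3) × 0.0082^(1/2) = 13.49 m³/s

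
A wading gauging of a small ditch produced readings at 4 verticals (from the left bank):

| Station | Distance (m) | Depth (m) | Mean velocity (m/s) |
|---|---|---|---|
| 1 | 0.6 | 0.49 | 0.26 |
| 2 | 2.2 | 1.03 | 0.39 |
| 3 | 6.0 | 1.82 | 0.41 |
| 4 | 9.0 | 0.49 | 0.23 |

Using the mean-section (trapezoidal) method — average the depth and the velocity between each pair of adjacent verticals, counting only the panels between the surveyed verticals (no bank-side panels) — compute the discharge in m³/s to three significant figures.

Panel 1-2: Δb = 1.6 m, d̄ = (0.49+1.03)/2 = 0.76, v̄ = (0.26+0.39)/2 = 0.325 → q = 1.6×0.76×0.325 = 0.3952 m³/s
Panel 2-3: Δb = 3.8 m, d̄ = (1.03+1.82)/2 = 1.425, v̄ = (0.39+0.41)/2 = 0.4 → q = 3.8×1.425×0.4 = 2.166 m³/s
Panel 3-4: Δb = 3 m, d̄ = (1.82+0.49)/2 = 1.155, v̄ = (0.41+0.23)/2 = 0.32 → q = 3×1.155×0.32 = 1.109 m³/s
Q = Σ q = 3.670 m³/s

3.67 m³/s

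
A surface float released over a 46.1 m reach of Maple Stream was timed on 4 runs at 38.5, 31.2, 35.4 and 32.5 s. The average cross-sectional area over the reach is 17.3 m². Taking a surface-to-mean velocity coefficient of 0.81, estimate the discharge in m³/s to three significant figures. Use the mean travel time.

t̄ = (38.5 + 31.2 + 35.4 + 32.5) / 4 = 34.4 s
v_surface = L / t̄ = 46.1 / 34.4 = 1.340 m/s
v_mean = 0.81 × 1.340 = 1.085 m/s
Q = A × v_mean = 17.3 × 1.085 = 18.78 m³/s

18.8 m³/s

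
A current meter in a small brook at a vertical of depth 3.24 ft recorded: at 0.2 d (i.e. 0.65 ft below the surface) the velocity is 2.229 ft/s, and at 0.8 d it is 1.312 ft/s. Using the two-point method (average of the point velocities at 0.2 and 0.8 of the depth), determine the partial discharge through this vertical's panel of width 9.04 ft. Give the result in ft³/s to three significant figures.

v̄ = (2.229 + 1.312) / 2 = 1.771 ft/s
q = v̄ × d × w = 1.771 × 3.24 × 9.04 = 51.86 ft³/s

51.9 ft³/s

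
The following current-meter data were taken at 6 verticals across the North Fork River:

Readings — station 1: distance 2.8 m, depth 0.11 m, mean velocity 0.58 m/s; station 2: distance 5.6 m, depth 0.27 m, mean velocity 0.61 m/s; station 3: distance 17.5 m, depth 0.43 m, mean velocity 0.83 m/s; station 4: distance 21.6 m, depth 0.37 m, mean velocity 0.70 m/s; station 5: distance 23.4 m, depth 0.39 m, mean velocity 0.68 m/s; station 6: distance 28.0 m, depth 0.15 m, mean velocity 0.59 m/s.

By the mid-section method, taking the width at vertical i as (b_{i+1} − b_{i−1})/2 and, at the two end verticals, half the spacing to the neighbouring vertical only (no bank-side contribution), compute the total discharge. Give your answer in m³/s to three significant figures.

5.97 m³/s

w_1 = (5.6 − 2.8)/2 = 1.4 m; q_1 = 0.58 × 0.11 × 1.4 = 0.08932 m³/s
w_2 = (17.5 − 2.8)/2 = 7.35 m; q_2 = 0.61 × 0.27 × 7.35 = 1.211 m³/s
w_3 = (21.6 − 5.6)/2 = 8 m; q_3 = 0.83 × 0.43 × 8 = 2.855 m³/s
w_4 = (23.4 − 17.5)/2 = 2.95 m; q_4 = 0.70 × 0.37 × 2.95 = 0.7641 m³/s
w_5 = (28.0 − 21.6)/2 = 3.2 m; q_5 = 0.68 × 0.39 × 3.2 = 0.8486 m³/s
w_6 = (28.0 − 23.4)/2 = 2.3 m; q_6 = 0.59 × 0.15 × 2.3 = 0.2036 m³/s
Q = Σ qᵢ = 5.971 m³/s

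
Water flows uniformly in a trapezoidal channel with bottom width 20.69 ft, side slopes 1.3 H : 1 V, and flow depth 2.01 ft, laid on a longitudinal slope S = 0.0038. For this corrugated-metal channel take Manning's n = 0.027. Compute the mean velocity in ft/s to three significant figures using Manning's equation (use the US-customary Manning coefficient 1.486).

4.86 ft/s

A = (b + z·y)·y = (20.69 + 1.3×2.01)×2.01 = 46.84 ft²
P = b + 2y√(1+z²) = 20.69 + 2×2.01×√(1+1.3²) = 27.28 ft
R = A/P = 46.84/27.28 = 1.717 ft
Q = (1.486/n)·A·R^(2/3)·S^(1/2) = (1.486/0.027) × 46.84 × 1.717^(2/3) × 0.0038^(1/2) = 227.8 ft³/s
V = Q/A = 227.8/46.84 = 4.864 ft/s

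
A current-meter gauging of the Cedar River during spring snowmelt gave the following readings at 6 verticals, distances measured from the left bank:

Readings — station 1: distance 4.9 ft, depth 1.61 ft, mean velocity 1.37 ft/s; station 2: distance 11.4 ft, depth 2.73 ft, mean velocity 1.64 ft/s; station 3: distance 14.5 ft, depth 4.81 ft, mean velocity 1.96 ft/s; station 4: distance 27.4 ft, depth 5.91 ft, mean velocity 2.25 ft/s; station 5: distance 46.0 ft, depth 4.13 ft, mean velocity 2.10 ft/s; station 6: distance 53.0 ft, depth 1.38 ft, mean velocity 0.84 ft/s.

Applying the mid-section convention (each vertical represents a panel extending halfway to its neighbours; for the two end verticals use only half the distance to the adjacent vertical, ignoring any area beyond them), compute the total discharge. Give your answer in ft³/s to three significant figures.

w_1 = (11.4 − 4.9)/2 = 3.25 ft; q_1 = 1.37 × 1.61 × 3.25 = 7.169 ft³/s
w_2 = (14.5 − 4.9)/2 = 4.8 ft; q_2 = 1.64 × 2.73 × 4.8 = 21.49 ft³/s
w_3 = (27.4 − 11.4)/2 = 8 ft; q_3 = 1.96 × 4.81 × 8 = 75.42 ft³/s
w_4 = (46.0 − 14.5)/2 = 15.75 ft; q_4 = 2.25 × 5.91 × 15.75 = 209.4 ft³/s
w_5 = (53.0 − 27.4)/2 = 12.8 ft; q_5 = 2.10 × 4.13 × 12.8 = 111.0 ft³/s
w_6 = (53.0 − 46.0)/2 = 3.5 ft; q_6 = 0.84 × 1.38 × 3.5 = 4.057 ft³/s
Q = Σ qᵢ = 428.6 ft³/s

429 ft³/s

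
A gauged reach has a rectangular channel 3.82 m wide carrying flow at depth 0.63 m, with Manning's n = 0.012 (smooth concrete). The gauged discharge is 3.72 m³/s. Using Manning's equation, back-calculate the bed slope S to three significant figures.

A = b·y = 3.82 × 0.63 = 2.407 m²
P = b + 2y = 3.82 + 2×0.63 = 5.080 m
R = A/P = 2.407/5.080 = 0.4737 m
S = (Q·n / (1·A·R^(2/3)))² = (3.72×0.012 / (1×2.407×0.6077))² = 0.0009317

0.000932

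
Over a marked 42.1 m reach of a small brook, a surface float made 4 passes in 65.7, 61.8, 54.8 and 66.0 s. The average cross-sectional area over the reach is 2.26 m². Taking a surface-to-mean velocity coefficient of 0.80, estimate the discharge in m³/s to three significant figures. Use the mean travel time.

1.23 m³/s

t̄ = (65.7 + 61.8 + 54.8 + 66.0) / 4 = 62.075 s
v_surface = L / t̄ = 42.1 / 62.075 = 0.6782 m/s
v_mean = 0.80 × 0.6782 = 0.5426 m/s
Q = A × v_mean = 2.26 × 0.5426 = 1.226 m³/s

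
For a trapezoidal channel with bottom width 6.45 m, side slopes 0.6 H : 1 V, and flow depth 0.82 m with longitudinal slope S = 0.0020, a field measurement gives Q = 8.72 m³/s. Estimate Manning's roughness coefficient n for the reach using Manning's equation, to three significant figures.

0.0226

A = (b + z·y)·y = (6.45 + 0.6×0.82)×0.82 = 5.692 m²
P = b + 2y√(1+z²) = 6.45 + 2×0.82×√(1+0.6²) = 8.363 m
R = A/P = 5.692/8.363 = 0.6807 m
n = (1/Q)·A·R^(2/3)·S^(1/2) = (1/8.72) × 5.692 × 0.7738 × 0.04472 = 0.02259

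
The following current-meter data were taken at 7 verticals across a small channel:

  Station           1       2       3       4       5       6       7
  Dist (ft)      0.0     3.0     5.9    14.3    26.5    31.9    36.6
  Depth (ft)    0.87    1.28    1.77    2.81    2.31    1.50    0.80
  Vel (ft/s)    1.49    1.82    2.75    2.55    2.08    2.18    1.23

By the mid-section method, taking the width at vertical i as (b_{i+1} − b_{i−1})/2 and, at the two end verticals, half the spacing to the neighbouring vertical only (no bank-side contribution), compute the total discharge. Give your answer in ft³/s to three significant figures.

w_1 = (3.0 − 0.0)/2 = 1.5 ft; q_1 = 1.49 × 0.87 × 1.5 = 1.944 ft³/s
w_2 = (5.9 − 0.0)/2 = 2.95 ft; q_2 = 1.82 × 1.28 × 2.95 = 6.872 ft³/s
w_3 = (14.3 − 3.0)/2 = 5.65 ft; q_3 = 2.75 × 1.77 × 5.65 = 27.50 ft³/s
w_4 = (26.5 − 5.9)/2 = 10.3 ft; q_4 = 2.55 × 2.81 × 10.3 = 73.80 ft³/s
w_5 = (31.9 − 14.3)/2 = 8.8 ft; q_5 = 2.08 × 2.31 × 8.8 = 42.28 ft³/s
w_6 = (36.6 − 26.5)/2 = 5.05 ft; q_6 = 2.18 × 1.50 × 5.05 = 16.51 ft³/s
w_7 = (36.6 − 31.9)/2 = 2.35 ft; q_7 = 1.23 × 0.80 × 2.35 = 2.312 ft³/s
Q = Σ qᵢ = 171.2 ft³/s

171 ft³/s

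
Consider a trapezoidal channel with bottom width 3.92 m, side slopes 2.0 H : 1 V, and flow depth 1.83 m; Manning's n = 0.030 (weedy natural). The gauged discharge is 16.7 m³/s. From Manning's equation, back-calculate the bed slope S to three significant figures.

A = (b + z·y)·y = (3.92 + 2.0×1.83)×1.83 = 13.87 m²
P = b + 2y√(1+z²) = 3.92 + 2×1.83×√(1+2.0²) = 12.10 m
R = A/P = 13.87/12.10 = 1.146 m
S = (Q·n / (1·A·R^(2/3)))² = (16.7×0.030 / (1×13.87×1.095))² = 0.001088

0.00109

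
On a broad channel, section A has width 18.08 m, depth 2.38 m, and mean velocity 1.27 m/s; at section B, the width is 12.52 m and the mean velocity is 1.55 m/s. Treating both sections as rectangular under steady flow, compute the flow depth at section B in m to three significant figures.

Q = A₁V₁ = (18.08×2.38) × 1.27 = 54.65 m³/s
d₂ = Q/(b₂ V₂) = 54.65/(12.52×1.55) = 2.816 m

2.82 m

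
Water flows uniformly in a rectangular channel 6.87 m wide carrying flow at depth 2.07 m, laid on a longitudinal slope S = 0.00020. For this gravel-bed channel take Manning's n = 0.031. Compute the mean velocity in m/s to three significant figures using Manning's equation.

0.541 m/s

A = b·y = 6.87 × 2.07 = 14.22 m²
P = b + 2y = 6.87 + 2×2.07 = 11.01 m
R = A/P = 14.22/11.01 = 1.292 m
Q = (1/n)·A·R^(2/3)·S^(1/2) = (1/0.031) × 14.22 × 1.292^(2/3) × 0.00020^(1/2) = 7.694 m³/s
V = Q/A = 7.694/14.22 = 0.5411 m/s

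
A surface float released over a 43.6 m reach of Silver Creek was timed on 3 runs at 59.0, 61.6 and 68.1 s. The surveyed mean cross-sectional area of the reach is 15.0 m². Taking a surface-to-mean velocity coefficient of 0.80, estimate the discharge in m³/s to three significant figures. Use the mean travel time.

t̄ = (59.0 + 61.6 + 68.1) / 3 = 62.9 s
v_surface = L / t̄ = 43.6 / 62.9 = 0.6932 m/s
v_mean = 0.80 × 0.6932 = 0.5545 m/s
Q = A × v_mean = 15.0 × 0.5545 = 8.318 m³/s

8.32 m³/s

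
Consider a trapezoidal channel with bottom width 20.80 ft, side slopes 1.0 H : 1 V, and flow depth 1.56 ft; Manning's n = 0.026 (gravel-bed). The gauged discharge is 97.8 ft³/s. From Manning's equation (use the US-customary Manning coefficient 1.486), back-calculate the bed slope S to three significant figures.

0.00156

A = (b + z·y)·y = (20.80 + 1.0×1.56)×1.56 = 34.88 ft²
P = b + 2y√(1+z²) = 20.80 + 2×1.56×√(1+1.0²) = 25.21 ft
R = A/P = 34.88/25.21 = 1.384 ft
S = (Q·n / (1.486·A·R^(2/3)))² = (97.8×0.026 / (1.486×34.88×1.242))² = 0.001561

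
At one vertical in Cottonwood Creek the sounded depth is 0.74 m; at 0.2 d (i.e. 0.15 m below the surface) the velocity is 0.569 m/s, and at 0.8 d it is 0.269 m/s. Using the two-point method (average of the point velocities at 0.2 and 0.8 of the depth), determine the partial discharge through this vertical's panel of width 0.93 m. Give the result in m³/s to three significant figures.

0.288 m³/s

v̄ = (0.569 + 0.269) / 2 = 0.4190 m/s
q = v̄ × d × w = 0.4190 × 0.74 × 0.93 = 0.2884 m³/s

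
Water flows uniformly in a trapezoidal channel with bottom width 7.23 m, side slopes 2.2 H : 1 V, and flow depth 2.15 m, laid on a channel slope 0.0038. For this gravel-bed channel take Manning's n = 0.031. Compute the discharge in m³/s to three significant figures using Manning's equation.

A = (b + z·y)·y = (7.23 + 2.2×2.15)×2.15 = 25.71 m²
P = b + 2y√(1+z²) = 7.23 + 2×2.15×√(1+2.2²) = 17.62 m
R = A/P = 25.71/17.62 = 1.459 m
Q = (1/n)·A·R^(2/3)·S^(1/2) = (1/0.031) × 25.71 × 1.459^(2/3) × 0.0038^(1/2) = 65.78 m³/s

65.8 m³/s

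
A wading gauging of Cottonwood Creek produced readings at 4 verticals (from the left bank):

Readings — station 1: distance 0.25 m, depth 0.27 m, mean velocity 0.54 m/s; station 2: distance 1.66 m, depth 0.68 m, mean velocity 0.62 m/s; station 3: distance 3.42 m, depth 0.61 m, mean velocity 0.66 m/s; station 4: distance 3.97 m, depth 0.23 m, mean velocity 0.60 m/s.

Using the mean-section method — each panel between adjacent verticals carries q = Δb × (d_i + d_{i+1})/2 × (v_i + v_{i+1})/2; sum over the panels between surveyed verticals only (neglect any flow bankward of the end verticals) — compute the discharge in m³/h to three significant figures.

4540 m³/h

Panel 1-2: Δb = 1.41 m, d̄ = (0.27+0.68)/2 = 0.475, v̄ = (0.54+0.62)/2 = 0.58 → q = 1.41×0.475×0.58 = 0.3885 m³/s
Panel 2-3: Δb = 1.76 m, d̄ = (0.68+0.61)/2 = 0.645, v̄ = (0.62+0.66)/2 = 0.64 → q = 1.76×0.645×0.64 = 0.7265 m³/s
Panel 3-4: Δb = 0.55 m, d̄ = (0.61+0.23)/2 = 0.42, v̄ = (0.66+0.60)/2 = 0.63 → q = 0.55×0.42×0.63 = 0.1455 m³/s
Q = Σ q = 1.261 m³/s
= 1.261 × 3600 = 4538 m³/h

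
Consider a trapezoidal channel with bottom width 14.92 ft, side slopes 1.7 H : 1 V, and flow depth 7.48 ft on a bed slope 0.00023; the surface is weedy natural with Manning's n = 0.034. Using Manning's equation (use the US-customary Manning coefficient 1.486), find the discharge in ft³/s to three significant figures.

A = (b + z·y)·y = (14.92 + 1.7×7.48)×7.48 = 206.7 ft²
P = b + 2y√(1+z²) = 14.92 + 2×7.48×√(1+1.7²) = 44.43 ft
R = A/P = 206.7/44.43 = 4.653 ft
Q = (1.486/n)·A·R^(2/3)·S^(1/2) = (1.486/0.034) × 206.7 × 4.653^(2/3) × 0.00023^(1/2) = 381.9 ft³/s

382 ft³/s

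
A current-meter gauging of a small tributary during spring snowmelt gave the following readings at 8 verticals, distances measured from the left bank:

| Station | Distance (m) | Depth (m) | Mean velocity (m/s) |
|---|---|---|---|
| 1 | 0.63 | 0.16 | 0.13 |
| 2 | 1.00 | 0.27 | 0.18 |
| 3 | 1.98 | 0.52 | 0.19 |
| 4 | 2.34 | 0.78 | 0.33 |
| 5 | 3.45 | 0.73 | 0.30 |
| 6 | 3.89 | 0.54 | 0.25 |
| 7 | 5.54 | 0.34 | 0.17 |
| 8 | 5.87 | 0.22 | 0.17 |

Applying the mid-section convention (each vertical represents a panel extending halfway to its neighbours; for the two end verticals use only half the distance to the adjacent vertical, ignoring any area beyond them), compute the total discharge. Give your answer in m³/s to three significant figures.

0.666 m³/s

w_1 = (1.00 − 0.63)/2 = 0.185 m; q_1 = 0.13 × 0.16 × 0.185 = 0.003848 m³/s
w_2 = (1.98 − 0.63)/2 = 0.675 m; q_2 = 0.18 × 0.27 × 0.675 = 0.03281 m³/s
w_3 = (2.34 − 1.00)/2 = 0.67 m; q_3 = 0.19 × 0.52 × 0.67 = 0.06620 m³/s
w_4 = (3.45 − 1.98)/2 = 0.735 m; q_4 = 0.33 × 0.78 × 0.735 = 0.1892 m³/s
w_5 = (3.89 − 2.34)/2 = 0.775 m; q_5 = 0.30 × 0.73 × 0.775 = 0.1697 m³/s
w_6 = (5.54 − 3.45)/2 = 1.045 m; q_6 = 0.25 × 0.54 × 1.045 = 0.1411 m³/s
w_7 = (5.87 − 3.89)/2 = 0.99 m; q_7 = 0.17 × 0.34 × 0.99 = 0.05722 m³/s
w_8 = (5.87 − 5.54)/2 = 0.165 m; q_8 = 0.17 × 0.22 × 0.165 = 0.006171 m³/s
Q = Σ qᵢ = 0.6662 m³/s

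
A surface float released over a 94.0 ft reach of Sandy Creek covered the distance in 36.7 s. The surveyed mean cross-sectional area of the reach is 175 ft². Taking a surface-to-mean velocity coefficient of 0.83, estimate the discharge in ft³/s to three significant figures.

v_surface = L / t̄ = 94.0 / 36.7 = 2.561 ft/s
v_mean = 0.83 × 2.561 = 2.126 ft/s
Q = A × v_mean = 175 × 2.126 = 372.0 ft³/s

372 ft³/s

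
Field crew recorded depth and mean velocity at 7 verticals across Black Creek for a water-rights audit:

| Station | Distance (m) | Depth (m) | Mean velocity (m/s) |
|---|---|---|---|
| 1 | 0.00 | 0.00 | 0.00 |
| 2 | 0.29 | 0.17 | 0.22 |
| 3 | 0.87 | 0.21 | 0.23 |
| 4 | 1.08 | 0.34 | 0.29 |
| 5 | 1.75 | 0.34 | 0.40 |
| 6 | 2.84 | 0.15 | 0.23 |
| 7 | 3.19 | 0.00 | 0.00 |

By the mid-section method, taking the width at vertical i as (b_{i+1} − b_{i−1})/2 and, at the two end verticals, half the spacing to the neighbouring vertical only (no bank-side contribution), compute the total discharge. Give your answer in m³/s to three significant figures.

w_2 = (0.87 − 0.00)/2 = 0.435 m; q_2 = 0.22 × 0.17 × 0.435 = 0.01627 m³/s
w_3 = (1.08 − 0.29)/2 = 0.395 m; q_3 = 0.23 × 0.21 × 0.395 = 0.01908 m³/s
w_4 = (1.75 − 0.87)/2 = 0.44 m; q_4 = 0.29 × 0.34 × 0.44 = 0.04338 m³/s
w_5 = (2.84 − 1.08)/2 = 0.88 m; q_5 = 0.40 × 0.34 × 0.88 = 0.1197 m³/s
w_6 = (3.19 − 1.75)/2 = 0.72 m; q_6 = 0.23 × 0.15 × 0.72 = 0.02484 m³/s
Stations 1, 7 contribute zero (depth or velocity is 0).
Q = Σ qᵢ = 0.2233 m³/s

0.223 m³/s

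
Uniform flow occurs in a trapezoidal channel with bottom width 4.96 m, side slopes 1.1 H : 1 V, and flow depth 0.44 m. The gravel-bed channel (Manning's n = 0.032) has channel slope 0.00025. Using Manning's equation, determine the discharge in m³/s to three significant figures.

A = (b + z·y)·y = (4.96 + 1.1×0.44)×0.44 = 2.395 m²
P = b + 2y√(1+z²) = 4.96 + 2×0.44×√(1+1.1²) = 6.268 m
R = A/P = 2.395/6.268 = 0.3821 m
Q = (1/n)·A·R^(2/3)·S^(1/2) = (1/0.032) × 2.395 × 0.3821^(2/3) × 0.00025^(1/2) = 0.6233 m³/s

0.623 m³/s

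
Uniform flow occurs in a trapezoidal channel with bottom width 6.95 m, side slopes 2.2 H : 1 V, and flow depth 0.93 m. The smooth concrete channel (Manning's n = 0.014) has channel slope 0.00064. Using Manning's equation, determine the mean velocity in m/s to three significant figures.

A = (b + z·y)·y = (6.95 + 2.2×0.93)×0.93 = 8.366 m²
P = b + 2y√(1+z²) = 6.95 + 2×0.93×√(1+2.2²) = 11.44 m
R = A/P = 8.366/11.44 = 0.7310 m
Q = (1/n)·A·R^(2/3)·S^(1/2) = (1/0.014) × 8.366 × 0.7310^(2/3) × 0.00064^(1/2) = 12.27 m³/s
V = Q/A = 12.27/8.366 = 1.466 m/s

1.47 m/s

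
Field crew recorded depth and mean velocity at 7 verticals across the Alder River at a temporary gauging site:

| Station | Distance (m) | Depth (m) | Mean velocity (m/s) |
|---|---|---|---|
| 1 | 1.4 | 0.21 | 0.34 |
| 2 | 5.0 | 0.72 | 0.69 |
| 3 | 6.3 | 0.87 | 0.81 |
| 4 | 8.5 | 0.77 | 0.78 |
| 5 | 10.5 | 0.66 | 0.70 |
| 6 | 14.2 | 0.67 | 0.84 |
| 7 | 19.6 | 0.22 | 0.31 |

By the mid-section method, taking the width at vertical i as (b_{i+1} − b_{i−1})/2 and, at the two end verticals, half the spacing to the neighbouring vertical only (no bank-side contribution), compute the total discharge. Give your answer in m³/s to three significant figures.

w_1 = (5.0 − 1.4)/2 = 1.8 m; q_1 = 0.34 × 0.21 × 1.8 = 0.1285 m³/s
w_2 = (6.3 − 1.4)/2 = 2.45 m; q_2 = 0.69 × 0.72 × 2.45 = 1.217 m³/s
w_3 = (8.5 − 5.0)/2 = 1.75 m; q_3 = 0.81 × 0.87 × 1.75 = 1.233 m³/s
w_4 = (10.5 − 6.3)/2 = 2.1 m; q_4 = 0.78 × 0.77 × 2.1 = 1.261 m³/s
w_5 = (14.2 − 8.5)/2 = 2.85 m; q_5 = 0.70 × 0.66 × 2.85 = 1.317 m³/s
w_6 = (19.6 − 10.5)/2 = 4.55 m; q_6 = 0.84 × 0.67 × 4.55 = 2.561 m³/s
w_7 = (19.6 − 14.2)/2 = 2.7 m; q_7 = 0.31 × 0.22 × 2.7 = 0.1841 m³/s
Q = Σ qᵢ = 7.902 m³/s

7.90 m³/s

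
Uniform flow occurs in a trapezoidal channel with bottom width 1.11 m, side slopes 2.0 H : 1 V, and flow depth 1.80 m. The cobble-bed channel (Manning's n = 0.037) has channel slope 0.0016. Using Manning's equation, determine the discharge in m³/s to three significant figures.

8.70 m³/s

A = (b + z·y)·y = (1.11 + 2.0×1.80)×1.80 = 8.478 m²
P = b + 2y√(1+z²) = 1.11 + 2×1.80×√(1+2.0²) = 9.160 m
R = A/P = 8.478/9.160 = 0.9256 m
Q = (1/n)·A·R^(2/3)·S^(1/2) = (1/0.037) × 8.478 × 0.9256^(2/3) × 0.0016^(1/2) = 8.705 m³/s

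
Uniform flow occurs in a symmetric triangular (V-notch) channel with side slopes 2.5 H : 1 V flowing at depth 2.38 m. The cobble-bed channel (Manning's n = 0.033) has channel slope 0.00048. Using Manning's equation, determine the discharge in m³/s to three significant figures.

A = z·y² = 2.5×2.38² = 14.16 m²
P = 2y√(1+z²) = 2×2.38×√(1+2.5²) = 12.82 m
R = A/P = 14.16/12.82 = 1.105 m
Q = (1/n)·A·R^(2/3)·S^(1/2) = (1/0.033) × 14.16 × 1.105^(2/3) × 0.00048^(1/2) = 10.05 m³/s

10.0 m³/s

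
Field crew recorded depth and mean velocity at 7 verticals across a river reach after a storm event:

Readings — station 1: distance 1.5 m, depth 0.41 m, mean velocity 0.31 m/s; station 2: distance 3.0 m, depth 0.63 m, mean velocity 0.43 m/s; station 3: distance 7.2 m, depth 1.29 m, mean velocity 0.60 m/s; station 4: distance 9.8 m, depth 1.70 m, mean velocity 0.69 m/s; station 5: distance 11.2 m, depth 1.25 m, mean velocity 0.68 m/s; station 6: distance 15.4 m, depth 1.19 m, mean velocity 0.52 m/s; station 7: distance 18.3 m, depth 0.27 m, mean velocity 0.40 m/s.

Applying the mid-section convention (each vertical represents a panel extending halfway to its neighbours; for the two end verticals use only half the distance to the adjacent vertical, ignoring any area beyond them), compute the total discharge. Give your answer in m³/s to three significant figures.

w_1 = (3.0 − 1.5)/2 = 0.75 m; q_1 = 0.31 × 0.41 × 0.75 = 0.09533 m³/s
w_2 = (7.2 − 1.5)/2 = 2.85 m; q_2 = 0.43 × 0.63 × 2.85 = 0.7721 m³/s
w_3 = (9.8 − 3.0)/2 = 3.4 m; q_3 = 0.60 × 1.29 × 3.4 = 2.632 m³/s
w_4 = (11.2 − 7.2)/2 = 2 m; q_4 = 0.69 × 1.70 × 2 = 2.346 m³/s
w_5 = (15.4 − 9.8)/2 = 2.8 m; q_5 = 0.68 × 1.25 × 2.8 = 2.380 m³/s
w_6 = (18.3 − 11.2)/2 = 3.55 m; q_6 = 0.52 × 1.19 × 3.55 = 2.197 m³/s
w_7 = (18.3 − 15.4)/2 = 1.45 m; q_7 = 0.40 × 0.27 × 1.45 = 0.1566 m³/s
Q = Σ qᵢ = 10.58 m³/s

10.6 m³/s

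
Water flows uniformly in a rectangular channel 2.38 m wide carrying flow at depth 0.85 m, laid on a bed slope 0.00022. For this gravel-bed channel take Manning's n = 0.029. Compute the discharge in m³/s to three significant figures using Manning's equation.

A = b·y = 2.38 × 0.85 = 2.023 m²
P = b + 2y = 2.38 + 2×0.85 = 4.080 m
R = A/P = 2.023/4.080 = 0.4958 m
Q = (1/n)·A·R^(2/3)·S^(1/2) = (1/0.029) × 2.023 × 0.4958^(2/3) × 0.00022^(1/2) = 0.6482 m³/s

0.648 m³/s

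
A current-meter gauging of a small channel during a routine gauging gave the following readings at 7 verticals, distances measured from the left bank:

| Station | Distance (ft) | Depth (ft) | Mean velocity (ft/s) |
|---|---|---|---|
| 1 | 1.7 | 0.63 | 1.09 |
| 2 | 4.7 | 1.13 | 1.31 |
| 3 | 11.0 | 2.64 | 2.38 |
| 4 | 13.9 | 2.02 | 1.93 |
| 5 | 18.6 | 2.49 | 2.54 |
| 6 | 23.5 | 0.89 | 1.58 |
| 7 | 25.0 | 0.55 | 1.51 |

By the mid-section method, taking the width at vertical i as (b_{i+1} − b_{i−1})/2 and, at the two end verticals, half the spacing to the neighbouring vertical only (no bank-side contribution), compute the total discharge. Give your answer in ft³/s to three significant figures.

87.1 ft³/s

w_1 = (4.7 − 1.7)/2 = 1.5 ft; q_1 = 1.09 × 0.63 × 1.5 = 1.030 ft³/s
w_2 = (11.0 − 1.7)/2 = 4.65 ft; q_2 = 1.31 × 1.13 × 4.65 = 6.883 ft³/s
w_3 = (13.9 − 4.7)/2 = 4.6 ft; q_3 = 2.38 × 2.64 × 4.6 = 28.90 ft³/s
w_4 = (18.6 − 11.0)/2 = 3.8 ft; q_4 = 1.93 × 2.02 × 3.8 = 14.81 ft³/s
w_5 = (23.5 − 13.9)/2 = 4.8 ft; q_5 = 2.54 × 2.49 × 4.8 = 30.36 ft³/s
w_6 = (25.0 − 18.6)/2 = 3.2 ft; q_6 = 1.58 × 0.89 × 3.2 = 4.500 ft³/s
w_7 = (25.0 − 23.5)/2 = 0.75 ft; q_7 = 1.51 × 0.55 × 0.75 = 0.6229 ft³/s
Q = Σ qᵢ = 87.11 ft³/s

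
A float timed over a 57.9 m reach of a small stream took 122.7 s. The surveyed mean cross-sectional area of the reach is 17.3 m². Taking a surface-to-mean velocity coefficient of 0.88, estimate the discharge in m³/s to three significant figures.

7.18 m³/s

v_surface = L / t̄ = 57.9 / 122.7 = 0.4719 m/s
v_mean = 0.88 × 0.4719 = 0.4153 m/s
Q = A × v_mean = 17.3 × 0.4153 = 7.184 m³/s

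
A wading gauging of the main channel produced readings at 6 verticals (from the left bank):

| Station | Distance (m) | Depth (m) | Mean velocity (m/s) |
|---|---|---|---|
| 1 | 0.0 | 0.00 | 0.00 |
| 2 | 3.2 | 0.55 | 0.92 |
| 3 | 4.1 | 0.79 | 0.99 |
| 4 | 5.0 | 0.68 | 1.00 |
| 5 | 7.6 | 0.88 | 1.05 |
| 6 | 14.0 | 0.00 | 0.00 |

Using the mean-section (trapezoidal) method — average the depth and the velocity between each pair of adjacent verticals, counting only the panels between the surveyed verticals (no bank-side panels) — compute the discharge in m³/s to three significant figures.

5.20 m³/s

Panel 1-2: Δb = 3.2 m, d̄ = (0.00+0.55)/2 = 0.275, v̄ = (0.00+0.92)/2 = 0.46 → q = 3.2×0.275×0.46 = 0.4048 m³/s
Panel 2-3: Δb = 0.9 m, d̄ = (0.55+0.79)/2 = 0.67, v̄ = (0.92+0.99)/2 = 0.955 → q = 0.9×0.67×0.955 = 0.5759 m³/s
Panel 3-4: Δb = 0.9 m, d̄ = (0.79+0.68)/2 = 0.735, v̄ = (0.99+1.00)/2 = 0.995 → q = 0.9×0.735×0.995 = 0.6582 m³/s
Panel 4-5: Δb = 2.6 m, d̄ = (0.68+0.88)/2 = 0.78, v̄ = (1.00+1.05)/2 = 1.025 → q = 2.6×0.78×1.025 = 2.079 m³/s
Panel 5-6: Δb = 6.4 m, d̄ = (0.88+0.00)/2 = 0.44, v̄ = (1.05+0.00)/2 = 0.525 → q = 6.4×0.44×0.525 = 1.478 m³/s
Q = Σ q = 5.196 m³/s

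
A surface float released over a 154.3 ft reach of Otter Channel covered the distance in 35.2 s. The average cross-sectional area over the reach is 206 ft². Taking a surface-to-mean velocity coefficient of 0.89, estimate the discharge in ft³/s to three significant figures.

804 ft³/s

v_surface = L / t̄ = 154.3 / 35.2 = 4.384 ft/s
v_mean = 0.89 × 4.384 = 3.901 ft/s
Q = A × v_mean = 206 × 3.901 = 803.7 ft³/s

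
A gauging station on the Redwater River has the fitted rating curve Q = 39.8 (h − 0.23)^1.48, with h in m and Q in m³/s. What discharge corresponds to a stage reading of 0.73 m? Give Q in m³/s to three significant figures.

Q = 39.8 × (0.73 − 0.23)^1.48 = 39.8 × 0.5^1.48 = 14.27 m³/s

14.3 m³/s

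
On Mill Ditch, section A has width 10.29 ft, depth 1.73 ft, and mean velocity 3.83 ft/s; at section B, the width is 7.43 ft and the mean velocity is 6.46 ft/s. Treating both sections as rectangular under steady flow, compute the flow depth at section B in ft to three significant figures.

1.42 ft

Q = A₁V₁ = (10.29×1.73) × 3.83 = 68.18 ft³/s
d₂ = Q/(b₂ V₂) = 68.18/(7.43×6.46) = 1.420 ft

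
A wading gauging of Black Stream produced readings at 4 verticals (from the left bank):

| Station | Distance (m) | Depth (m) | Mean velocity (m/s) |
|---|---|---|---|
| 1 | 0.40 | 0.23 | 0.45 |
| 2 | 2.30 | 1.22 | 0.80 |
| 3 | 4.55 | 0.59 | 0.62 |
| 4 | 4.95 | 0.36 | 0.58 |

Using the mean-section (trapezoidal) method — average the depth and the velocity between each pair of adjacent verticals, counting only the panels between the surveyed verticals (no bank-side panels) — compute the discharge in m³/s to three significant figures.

Panel 1-2: Δb = 1.9 m, d̄ = (0.23+1.22)/2 = 0.725, v̄ = (0.45+0.80)/2 = 0.625 → q = 1.9×0.725×0.625 = 0.8609 m³/s
Panel 2-3: Δb = 2.25 m, d̄ = (1.22+0.59)/2 = 0.905, v̄ = (0.80+0.62)/2 = 0.71 → q = 2.25×0.905×0.71 = 1.446 m³/s
Panel 3-4: Δb = 0.4 m, d̄ = (0.59+0.36)/2 = 0.475, v̄ = (0.62+0.58)/2 = 0.6 → q = 0.4×0.475×0.6 = 0.1140 m³/s
Q = Σ q = 2.421 m³/s

2.42 m³/s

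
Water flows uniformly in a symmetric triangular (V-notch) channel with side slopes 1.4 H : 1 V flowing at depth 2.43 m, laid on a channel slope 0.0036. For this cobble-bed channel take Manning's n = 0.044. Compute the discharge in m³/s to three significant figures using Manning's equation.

A = z·y² = 1.4×2.43² = 8.267 m²
P = 2y√(1+z²) = 2×2.43×√(1+1.4²) = 8.361 m
R = A/P = 8.267/8.361 = 0.9887 m
Q = (1/n)·A·R^(2/3)·S^(1/2) = (1/0.044) × 8.267 × 0.9887^(2/3) × 0.0036^(1/2) = 11.19 m³/s

11.2 m³/s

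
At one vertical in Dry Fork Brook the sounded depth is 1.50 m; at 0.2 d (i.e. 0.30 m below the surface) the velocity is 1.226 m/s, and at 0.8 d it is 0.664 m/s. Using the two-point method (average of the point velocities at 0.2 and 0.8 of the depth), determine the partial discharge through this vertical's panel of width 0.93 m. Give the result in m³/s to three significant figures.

1.32 m³/s

v̄ = (1.226 + 0.664) / 2 = 0.9450 m/s
q = v̄ × d × w = 0.9450 × 1.50 × 0.93 = 1.318 m³/s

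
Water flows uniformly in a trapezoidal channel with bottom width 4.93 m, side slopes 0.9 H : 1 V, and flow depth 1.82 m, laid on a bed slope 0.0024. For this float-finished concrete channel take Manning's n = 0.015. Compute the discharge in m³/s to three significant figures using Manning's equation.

A = (b + z·y)·y = (4.93 + 0.9×1.82)×1.82 = 11.95 m²
P = b + 2y√(1+z²) = 4.93 + 2×1.82×√(1+0.9²) = 9.827 m
R = A/P = 11.95/9.827 = 1.216 m
Q = (1/n)·A·R^(2/3)·S^(1/2) = (1/0.015) × 11.95 × 1.216^(2/3) × 0.0024^(1/2) = 44.49 m³/s

44.5 m³/s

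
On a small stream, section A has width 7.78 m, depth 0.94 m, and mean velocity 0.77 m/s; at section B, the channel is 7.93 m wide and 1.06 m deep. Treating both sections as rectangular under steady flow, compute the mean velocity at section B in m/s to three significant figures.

Q = A₁V₁ = (7.78×0.94) × 0.77 = 5.631 m³/s
A₂ = 7.93 × 1.06 = 8.406 m²
V₂ = Q/A₂ = 5.631/8.406 = 0.6699 m/s

0.670 m/s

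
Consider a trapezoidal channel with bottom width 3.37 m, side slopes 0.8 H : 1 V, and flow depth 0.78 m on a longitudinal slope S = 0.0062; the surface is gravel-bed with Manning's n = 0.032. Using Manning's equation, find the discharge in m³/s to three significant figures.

5.33 m³/s

A = (b + z·y)·y = (3.37 + 0.8×0.78)×0.78 = 3.115 m²
P = b + 2y√(1+z²) = 3.37 + 2×0.78×√(1+0.8²) = 5.368 m
R = A/P = 3.115/5.368 = 0.5804 m
Q = (1/n)·A·R^(2/3)·S^(1/2) = (1/0.032) × 3.115 × 0.5804^(2/3) × 0.0062^(1/2) = 5.334 m³/s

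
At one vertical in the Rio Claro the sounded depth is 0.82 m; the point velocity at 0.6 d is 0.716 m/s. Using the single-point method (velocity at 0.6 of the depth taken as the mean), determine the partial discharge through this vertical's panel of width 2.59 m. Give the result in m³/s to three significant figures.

1.52 m³/s

v̄ = v₀.₆ = 0.716 m/s
q = v̄ × d × w = 0.7160 × 0.82 × 2.59 = 1.521 m³/s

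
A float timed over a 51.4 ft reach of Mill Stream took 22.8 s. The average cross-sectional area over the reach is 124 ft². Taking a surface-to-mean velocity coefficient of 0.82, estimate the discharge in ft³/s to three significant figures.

v_surface = L / t̄ = 51.4 / 22.8 = 2.254 ft/s
v_mean = 0.82 × 2.254 = 1.849 ft/s
Q = A × v_mean = 124 × 1.849 = 229.2 ft³/s

229 ft³/s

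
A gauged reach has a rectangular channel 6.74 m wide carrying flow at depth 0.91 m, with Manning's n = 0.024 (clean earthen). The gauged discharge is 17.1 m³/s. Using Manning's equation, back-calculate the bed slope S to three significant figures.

A = b·y = 6.74 × 0.91 = 6.133 m²
P = b + 2y = 6.74 + 2×0.91 = 8.560 m
R = A/P = 6.133/8.560 = 0.7165 m
S = (Q·n / (1·A·R^(2/3)))² = (17.1×0.024 / (1×6.133×0.8007))² = 0.006983

0.00698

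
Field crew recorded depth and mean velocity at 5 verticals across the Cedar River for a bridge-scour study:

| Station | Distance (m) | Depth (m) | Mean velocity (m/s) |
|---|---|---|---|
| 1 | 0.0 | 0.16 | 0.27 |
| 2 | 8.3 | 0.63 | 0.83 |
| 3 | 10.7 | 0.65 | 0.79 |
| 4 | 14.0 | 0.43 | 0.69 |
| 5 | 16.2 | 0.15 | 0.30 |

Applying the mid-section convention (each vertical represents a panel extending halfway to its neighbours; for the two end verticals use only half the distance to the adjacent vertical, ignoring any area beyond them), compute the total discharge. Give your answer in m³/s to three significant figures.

5.31 m³/s

w_1 = (8.3 − 0.0)/2 = 4.15 m; q_1 = 0.27 × 0.16 × 4.15 = 0.1793 m³/s
w_2 = (10.7 − 0.0)/2 = 5.35 m; q_2 = 0.83 × 0.63 × 5.35 = 2.798 m³/s
w_3 = (14.0 − 8.3)/2 = 2.85 m; q_3 = 0.79 × 0.65 × 2.85 = 1.463 m³/s
w_4 = (16.2 − 10.7)/2 = 2.75 m; q_4 = 0.69 × 0.43 × 2.75 = 0.8159 m³/s
w_5 = (16.2 − 14.0)/2 = 1.1 m; q_5 = 0.30 × 0.15 × 1.1 = 0.04950 m³/s
Q = Σ qᵢ = 5.306 m³/s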